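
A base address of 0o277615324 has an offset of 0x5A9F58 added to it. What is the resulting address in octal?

0o326335054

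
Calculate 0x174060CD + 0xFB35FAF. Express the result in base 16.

Add column by column in base 16, right to left:
  D+F = C carry 1
  C+A+1 = 7 carry 1
  0+F+1 = 0 carry 1
  6+5+1 = C
  0+3 = 3
  4+B = F
  7+F = 6 carry 1
  1+0+1 = 2

0x26F3C07C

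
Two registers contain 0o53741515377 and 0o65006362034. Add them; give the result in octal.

0o140750077433

Add column by column in base 8, right to left:
  7+4 = 3 carry 1
  7+3+1 = 3 carry 1
  3+0+1 = 4
  5+2 = 7
  1+6 = 7
  5+3 = 0 carry 1
  1+6+1 = 0 carry 1
  4+0+1 = 5
  7+0 = 7
  3+5 = 0 carry 1
  5+6+1 = 4 carry 1
  final carry 1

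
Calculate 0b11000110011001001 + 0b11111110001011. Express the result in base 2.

Add column by column in base 2, right to left:
  1+1 = 0 carry 1
  0+1+1 = 0 carry 1
  0+0+1 = 1
  1+1 = 0 carry 1
  0+0+1 = 1
  0+0 = 0
  1+0 = 1
  1+1 = 0 carry 1
  0+1+1 = 0 carry 1
  0+1+1 = 0 carry 1
  1+1+1 = 1 carry 1
  1+1+1 = 1 carry 1
  0+1+1 = 0 carry 1
  0+1+1 = 0 carry 1
  0+0+1 = 1
  1+0 = 1
  1+0 = 1

0b11100110001010100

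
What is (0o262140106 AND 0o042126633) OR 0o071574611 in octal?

0o73574613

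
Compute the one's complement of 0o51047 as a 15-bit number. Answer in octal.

0o26730

Each oct digit d becomes 7−d:
  5→2, 1→6, 0→7, 4→3, 7→0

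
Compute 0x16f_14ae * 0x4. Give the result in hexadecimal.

Multiply each base-16 digit by 4, carrying:
  e×4 = 56 → write 8 carry 3
  a×4+3 = 43 → write b carry 2
  4×4+2 = 18 → write 2 carry 1
  1×4+1 = 5 → write 5
  f×4 = 60 → write c carry 3
  6×4+3 = 27 → write b carry 1
  1×4+1 = 5 → write 5

0x5bc52b8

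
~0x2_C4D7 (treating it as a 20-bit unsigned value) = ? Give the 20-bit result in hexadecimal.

0xD3B28

Each hex digit d becomes F−d:
  2→D, C→3, 4→B, D→2, 7→8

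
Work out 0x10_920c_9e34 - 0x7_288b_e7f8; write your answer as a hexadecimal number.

0x96980b63c

Subtract column by column in base 16:
  4-8 → c (borrow)
  3-f-1 → 3 (borrow)
  e-7-1 → 6
  9-e → b (borrow)
  c-b-1 → 0
  0-8 → 8 (borrow)
  2-8-1 → 9 (borrow)
  9-2-1 → 6
  0-7 → 9 (borrow)
  1-0-1 → 0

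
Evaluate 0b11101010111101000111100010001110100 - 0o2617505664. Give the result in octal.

0o350131234300

0b11101010111101000111100010001110100 = 0o352750742164 in octal.
Subtract column by column in base 8:
  4-4 → 0
  6-6 → 0
  1-6 → 3 (borrow)
  2-5-1 → 4 (borrow)
  4-0-1 → 3
  7-5 → 2
  0-7 → 1 (borrow)
  5-1-1 → 3
  7-6 → 1
  2-2 → 0
  5-0 → 5
  3-0 → 3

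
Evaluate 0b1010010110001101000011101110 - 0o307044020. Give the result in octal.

0b1010010110001101000011101110 = 0o1226150356 in octal.
Subtract column by column in base 8:
  6-0 → 6
  5-2 → 3
  3-0 → 3
  0-4 → 4 (borrow)
  5-4-1 → 0
  1-0 → 1
  6-7 → 7 (borrow)
  2-0-1 → 1
  2-3 → 7 (borrow)
  1-0-1 → 0

0o717104336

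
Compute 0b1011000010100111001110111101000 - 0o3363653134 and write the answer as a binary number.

0o3363653134 = 0b11011110011110101011001011100 in binary.
Subtract column by column in base 2:
  0-0 → 0
  0-0 → 0
  0-1 → 1 (borrow)
  1-1-1 → 1 (borrow)
  0-1-1 → 0 (borrow)
  1-0-1 → 0
  1-1 → 0
  1-0 → 1
  1-0 → 1
  0-1 → 1 (borrow)
  1-1-1 → 1 (borrow)
  1-0-1 → 0
  1-1 → 0
  0-0 → 0
  0-1 → 1 (borrow)
  1-0-1 → 0
  1-1 → 0
  1-1 → 0
  0-1 → 1 (borrow)
  0-1-1 → 0 (borrow)
  1-0-1 → 0
  0-0 → 0
  1-1 → 0
  0-1 → 1 (borrow)
  0-1-1 → 0 (borrow)
  0-1-1 → 0 (borrow)
  0-0-1 → 1 (borrow)
  1-1-1 → 1 (borrow)
  1-1-1 → 1 (borrow)
  0-0-1 → 1 (borrow)
  1-0-1 → 0

0b111100100001000100011110001100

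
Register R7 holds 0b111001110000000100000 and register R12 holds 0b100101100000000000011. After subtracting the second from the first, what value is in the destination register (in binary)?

0b10100010000000011101

Subtract column by column in base 2:
  0-1 → 1 (borrow)
  0-1-1 → 0 (borrow)
  0-0-1 → 1 (borrow)
  0-0-1 → 1 (borrow)
  0-0-1 → 1 (borrow)
  1-0-1 → 0
  0-0 → 0
  0-0 → 0
  0-0 → 0
  0-0 → 0
  0-0 → 0
  0-0 → 0
  0-0 → 0
  1-0 → 1
  1-1 → 0
  1-1 → 0
  0-0 → 0
  0-1 → 1 (borrow)
  1-0-1 → 0
  1-0 → 1
  1-1 → 0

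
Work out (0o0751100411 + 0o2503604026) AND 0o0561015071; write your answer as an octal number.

Add column by column in base 8, right to left:
  1+6 = 7
  1+2 = 3
  4+0 = 4
  0+4 = 4
  0+0 = 0
  1+6 = 7
  1+3 = 4
  5+0 = 5
  7+5 = 4 carry 1
  0+2+1 = 3
Sum = 0o3454704437; now AND with 0o0561015071:
  3&0=0, 4&5=4, 5&6=4, 4&1=0, 7&0=0, 0&1=0, 4&5=4, 4&0=0, 3&7=3, 7&1=1

0o440004031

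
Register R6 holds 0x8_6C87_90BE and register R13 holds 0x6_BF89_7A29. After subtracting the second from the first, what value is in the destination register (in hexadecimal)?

Subtract column by column in base 16:
  E-9 → 5
  B-2 → 9
  0-A → 6 (borrow)
  9-7-1 → 1
  7-9 → E (borrow)
  8-8-1 → F (borrow)
  C-F-1 → C (borrow)
  6-B-1 → A (borrow)
  8-6-1 → 1

0x1ACFE1695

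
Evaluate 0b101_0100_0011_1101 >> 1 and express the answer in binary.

Right shift by 1: drop the 1 least-significant bit.

0b10101000011110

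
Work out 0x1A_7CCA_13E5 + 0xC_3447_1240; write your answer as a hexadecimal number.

Add column by column in base 16, right to left:
  5+0 = 5
  E+4 = 2 carry 1
  3+2+1 = 6
  1+1 = 2
  A+7 = 1 carry 1
  C+4+1 = 1 carry 1
  C+4+1 = 1 carry 1
  7+3+1 = B
  A+C = 6 carry 1
  1+0+1 = 2

0x26B1112625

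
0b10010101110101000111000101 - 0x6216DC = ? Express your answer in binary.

0x6216DC = 0b11000100001011011011100 in binary.
Subtract column by column in base 2:
  1-0 → 1
  0-0 → 0
  1-1 → 0
  0-1 → 1 (borrow)
  0-1-1 → 0 (borrow)
  0-0-1 → 1 (borrow)
  1-1-1 → 1 (borrow)
  1-1-1 → 1 (borrow)
  1-0-1 → 0
  0-1 → 1 (borrow)
  0-1-1 → 0 (borrow)
  0-0-1 → 1 (borrow)
  1-1-1 → 1 (borrow)
  0-0-1 → 1 (borrow)
  1-0-1 → 0
  0-0 → 0
  1-0 → 1
  1-1 → 0
  1-0 → 1
  0-0 → 0
  1-0 → 1
  0-1 → 1 (borrow)
  1-1-1 → 1 (borrow)
  0-0-1 → 1 (borrow)
  0-0-1 → 1 (borrow)
  1-0-1 → 0

0b1111101010011101011101001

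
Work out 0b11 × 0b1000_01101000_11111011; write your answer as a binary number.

0b110010011101011110001

Multiply each base-2 digit by 3, carrying:
  1×3 = 3 → write 1 carry 1
  1×3+1 = 4 → write 0 carry 2
  0×3+2 = 2 → write 0 carry 1
  1×3+1 = 4 → write 0 carry 2
  1×3+2 = 5 → write 1 carry 2
  1×3+2 = 5 → write 1 carry 2
  1×3+2 = 5 → write 1 carry 2
  1×3+2 = 5 → write 1 carry 2
  0×3+2 = 2 → write 0 carry 1
  0×3+1 = 1 → write 1
  0×3 = 0 → write 0
  1×3 = 3 → write 1 carry 1
  0×3+1 = 1 → write 1
  1×3 = 3 → write 1 carry 1
  1×3+1 = 4 → write 0 carry 2
  0×3+2 = 2 → write 0 carry 1
  0×3+1 = 1 → write 1
  0×3 = 0 → write 0
  0×3 = 0 → write 0
  1×3 = 3 → write 1 carry 1
  remaining carry: 1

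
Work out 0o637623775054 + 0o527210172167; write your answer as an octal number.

0o1367034167243

Add column by column in base 8, right to left:
  4+7 = 3 carry 1
  5+6+1 = 4 carry 1
  0+1+1 = 2
  5+2 = 7
  7+7 = 6 carry 1
  7+1+1 = 1 carry 1
  3+0+1 = 4
  2+1 = 3
  6+2 = 0 carry 1
  7+7+1 = 7 carry 1
  3+2+1 = 6
  6+5 = 3 carry 1
  final carry 1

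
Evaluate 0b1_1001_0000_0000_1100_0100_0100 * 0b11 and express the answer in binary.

Multiply each base-2 digit by 3, carrying:
  0×3 = 0 → write 0
  0×3 = 0 → write 0
  1×3 = 3 → write 1 carry 1
  0×3+1 = 1 → write 1
  0×3 = 0 → write 0
  0×3 = 0 → write 0
  1×3 = 3 → write 1 carry 1
  0×3+1 = 1 → write 1
  0×3 = 0 → write 0
  0×3 = 0 → write 0
  1×3 = 3 → write 1 carry 1
  1×3+1 = 4 → write 0 carry 2
  0×3+2 = 2 → write 0 carry 1
  0×3+1 = 1 → write 1
  0×3 = 0 → write 0
  0×3 = 0 → write 0
  0×3 = 0 → write 0
  0×3 = 0 → write 0
  0×3 = 0 → write 0
  0×3 = 0 → write 0
  1×3 = 3 → write 1 carry 1
  0×3+1 = 1 → write 1
  0×3 = 0 → write 0
  1×3 = 3 → write 1 carry 1
  1×3+1 = 4 → write 0 carry 2
  remaining carry: 10

0b100101100000010010011001100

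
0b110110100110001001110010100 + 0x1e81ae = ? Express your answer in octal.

0o674312502

0b110110100110001001110010100 = 0o664611624 in octal.
0x1e81ae = 0o7500656 in octal.
Add column by column in base 8, right to left:
  4+6 = 2 carry 1
  2+5+1 = 0 carry 1
  6+6+1 = 5 carry 1
  1+0+1 = 2
  1+0 = 1
  6+5 = 3 carry 1
  4+7+1 = 4 carry 1
  6+0+1 = 7
  6+0 = 6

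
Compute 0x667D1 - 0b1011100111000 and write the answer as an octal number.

0o1450231

0x667D1 = 0o1463721 in octal.
0b1011100111000 = 0o13470 in octal.
Subtract column by column in base 8:
  1-0 → 1
  2-7 → 3 (borrow)
  7-4-1 → 2
  3-3 → 0
  6-1 → 5
  4-0 → 4
  1-0 → 1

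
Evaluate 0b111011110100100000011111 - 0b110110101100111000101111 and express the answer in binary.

Subtract column by column in base 2:
  1-1 → 0
  1-1 → 0
  1-1 → 0
  1-1 → 0
  1-0 → 1
  0-1 → 1 (borrow)
  0-0-1 → 1 (borrow)
  0-0-1 → 1 (borrow)
  0-0-1 → 1 (borrow)
  0-1-1 → 0 (borrow)
  0-1-1 → 0 (borrow)
  1-1-1 → 1 (borrow)
  0-0-1 → 1 (borrow)
  0-0-1 → 1 (borrow)
  1-1-1 → 1 (borrow)
  0-1-1 → 0 (borrow)
  1-0-1 → 0
  1-1 → 0
  1-0 → 1
  1-1 → 0
  0-1 → 1 (borrow)
  1-0-1 → 0
  1-1 → 0
  1-1 → 0

0b101000111100111110000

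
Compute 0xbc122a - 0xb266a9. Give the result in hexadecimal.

0x9ab81

Subtract column by column in base 16:
  a-9 → 1
  2-a → 8 (borrow)
  2-6-1 → b (borrow)
  1-6-1 → a (borrow)
  c-2-1 → 9
  b-b → 0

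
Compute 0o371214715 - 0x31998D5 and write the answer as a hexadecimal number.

0o371214715 = 0x3E519CD in hexadecimal.
Subtract column by column in base 16:
  D-5 → 8
  C-D → F (borrow)
  9-8-1 → 0
  1-9 → 8 (borrow)
  5-9-1 → B (borrow)
  E-1-1 → C
  3-3 → 0

0xCB80F8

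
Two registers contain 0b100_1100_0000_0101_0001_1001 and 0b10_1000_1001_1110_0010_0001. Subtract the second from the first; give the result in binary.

0b1000110110011011111000

Subtract column by column in base 2:
  1-1 → 0
  0-0 → 0
  0-0 → 0
  1-0 → 1
  1-0 → 1
  0-1 → 1 (borrow)
  0-0-1 → 1 (borrow)
  0-0-1 → 1 (borrow)
  1-0-1 → 0
  0-1 → 1 (borrow)
  1-1-1 → 1 (borrow)
  0-1-1 → 0 (borrow)
  0-1-1 → 0 (borrow)
  0-0-1 → 1 (borrow)
  0-0-1 → 1 (borrow)
  0-1-1 → 0 (borrow)
  0-0-1 → 1 (borrow)
  0-0-1 → 1 (borrow)
  1-0-1 → 0
  1-1 → 0
  0-0 → 0
  0-1 → 1 (borrow)
  1-0-1 → 0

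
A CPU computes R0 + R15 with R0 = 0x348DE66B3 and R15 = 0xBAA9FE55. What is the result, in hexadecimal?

Add column by column in base 16, right to left:
  3+5 = 8
  B+5 = 0 carry 1
  6+E+1 = 5 carry 1
  6+F+1 = 6 carry 1
  E+9+1 = 8 carry 1
  D+A+1 = 8 carry 1
  8+A+1 = 3 carry 1
  4+B+1 = 0 carry 1
  3+0+1 = 4

0x403886508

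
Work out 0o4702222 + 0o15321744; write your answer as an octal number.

0o22224166

Add column by column in base 8, right to left:
  2+4 = 6
  2+4 = 6
  2+7 = 1 carry 1
  2+1+1 = 4
  0+2 = 2
  7+3 = 2 carry 1
  4+5+1 = 2 carry 1
  0+1+1 = 2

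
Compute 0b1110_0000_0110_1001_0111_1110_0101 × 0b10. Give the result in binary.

Multiply each base-2 digit by 2, carrying:
  1×2 = 2 → write 0 carry 1
  0×2+1 = 1 → write 1
  1×2 = 2 → write 0 carry 1
  0×2+1 = 1 → write 1
  0×2 = 0 → write 0
  1×2 = 2 → write 0 carry 1
  1×2+1 = 3 → write 1 carry 1
  1×2+1 = 3 → write 1 carry 1
  1×2+1 = 3 → write 1 carry 1
  1×2+1 = 3 → write 1 carry 1
  1×2+1 = 3 → write 1 carry 1
  0×2+1 = 1 → write 1
  1×2 = 2 → write 0 carry 1
  0×2+1 = 1 → write 1
  0×2 = 0 → write 0
  1×2 = 2 → write 0 carry 1
  0×2+1 = 1 → write 1
  1×2 = 2 → write 0 carry 1
  1×2+1 = 3 → write 1 carry 1
  0×2+1 = 1 → write 1
  0×2 = 0 → write 0
  0×2 = 0 → write 0
  0×2 = 0 → write 0
  0×2 = 0 → write 0
  0×2 = 0 → write 0
  1×2 = 2 → write 0 carry 1
  1×2+1 = 3 → write 1 carry 1
  1×2+1 = 3 → write 1 carry 1
  remaining carry: 1

0b11100000011010010111111001010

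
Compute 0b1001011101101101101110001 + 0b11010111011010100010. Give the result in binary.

0b1001111000101001000010011

Add column by column in base 2, right to left:
  1+0 = 1
  0+1 = 1
  0+0 = 0
  0+0 = 0
  1+0 = 1
  1+1 = 0 carry 1
  1+0+1 = 0 carry 1
  0+1+1 = 0 carry 1
  1+0+1 = 0 carry 1
  1+1+1 = 1 carry 1
  0+1+1 = 0 carry 1
  1+0+1 = 0 carry 1
  1+1+1 = 1 carry 1
  0+1+1 = 0 carry 1
  1+1+1 = 1 carry 1
  1+0+1 = 0 carry 1
  0+1+1 = 0 carry 1
  1+0+1 = 0 carry 1
  1+1+1 = 1 carry 1
  1+1+1 = 1 carry 1
  0+0+1 = 1
  1+0 = 1
  0+0 = 0
  0+0 = 0
  1+0 = 1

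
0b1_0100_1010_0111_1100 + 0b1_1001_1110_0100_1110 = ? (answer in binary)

0b101110100011001010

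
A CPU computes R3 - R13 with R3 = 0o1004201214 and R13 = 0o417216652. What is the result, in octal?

0o364762342

Subtract column by column in base 8:
  4-2 → 2
  1-5 → 4 (borrow)
  2-6-1 → 3 (borrow)
  1-6-1 → 2 (borrow)
  0-1-1 → 6 (borrow)
  2-2-1 → 7 (borrow)
  4-7-1 → 4 (borrow)
  0-1-1 → 6 (borrow)
  0-4-1 → 3 (borrow)
  1-0-1 → 0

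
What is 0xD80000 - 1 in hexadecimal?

The trailing 4 digits are 0, so subtracting 1 borrows through: they become F and the next digit up decrements.

0xD7FFFF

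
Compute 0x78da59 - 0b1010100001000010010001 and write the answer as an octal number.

0x78da59 = 0o36155131 in octal.
0b1010100001000010010001 = 0o12410221 in octal.
Subtract column by column in base 8:
  1-1 → 0
  3-2 → 1
  1-2 → 7 (borrow)
  5-0-1 → 4
  5-1 → 4
  1-4 → 5 (borrow)
  6-2-1 → 3
  3-1 → 2

0o23544710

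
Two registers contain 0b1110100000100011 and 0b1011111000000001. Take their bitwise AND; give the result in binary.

0b1010100000000001

AND bit by bit (1 only where both bits are 1):
  1110100000100011
& 1011111000000001
= 1010100000000001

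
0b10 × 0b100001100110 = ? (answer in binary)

0b1000011001100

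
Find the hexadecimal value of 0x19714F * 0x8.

0xCB8A78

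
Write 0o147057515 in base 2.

0b1100111000101111101001101

Each octal digit is 3 bits: 1=001 4=100 7=111 0=000 5=101 7=111 5=101 1=001 5=101.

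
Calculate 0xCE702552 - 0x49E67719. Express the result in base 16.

0x8489AE39

Subtract column by column in base 16:
  2-9 → 9 (borrow)
  5-1-1 → 3
  5-7 → E (borrow)
  2-7-1 → A (borrow)
  0-6-1 → 9 (borrow)
  7-E-1 → 8 (borrow)
  E-9-1 → 4
  C-4 → 8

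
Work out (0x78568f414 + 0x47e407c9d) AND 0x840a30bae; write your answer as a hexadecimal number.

0x800a100a0

Add column by column in base 16, right to left:
  4+d = 1 carry 1
  1+9+1 = b
  4+c = 0 carry 1
  f+7+1 = 7 carry 1
  8+0+1 = 9
  6+4 = a
  5+e = 3 carry 1
  8+7+1 = 0 carry 1
  7+4+1 = c
Sum = 0xc03a970b1; now AND with 0x840a30bae:
  c&8=8, 0&4=0, 3&0=0, a&a=a, 9&3=1, 7&0=0, 0&b=0, b&a=a, 1&e=0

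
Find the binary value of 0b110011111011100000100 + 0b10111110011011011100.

Add column by column in base 2, right to left:
  0+0 = 0
  0+0 = 0
  1+1 = 0 carry 1
  0+1+1 = 0 carry 1
  0+1+1 = 0 carry 1
  0+0+1 = 1
  0+1 = 1
  0+1 = 1
  1+0 = 1
  1+1 = 0 carry 1
  1+1+1 = 1 carry 1
  0+0+1 = 1
  1+0 = 1
  1+1 = 0 carry 1
  1+1+1 = 1 carry 1
  1+1+1 = 1 carry 1
  1+1+1 = 1 carry 1
  0+1+1 = 0 carry 1
  0+0+1 = 1
  1+1 = 0 carry 1
  1+0+1 = 0 carry 1
  final carry 1

0b1001011101110111100000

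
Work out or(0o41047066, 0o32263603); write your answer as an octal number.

0o73267667

OR each oct digit independently (no carries):
  4|3=7, 1|2=3, 0|2=2, 4|6=6, 7|3=7, 0|6=6, 6|0=6, 6|3=7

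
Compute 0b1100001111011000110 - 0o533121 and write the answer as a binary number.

0o533121 = 0b101011011001010001 in binary.
Subtract column by column in base 2:
  0-1 → 1 (borrow)
  1-0-1 → 0
  1-0 → 1
  0-0 → 0
  0-1 → 1 (borrow)
  0-0-1 → 1 (borrow)
  1-1-1 → 1 (borrow)
  1-0-1 → 0
  0-0 → 0
  1-1 → 0
  1-1 → 0
  1-0 → 1
  1-1 → 0
  0-1 → 1 (borrow)
  0-0-1 → 1 (borrow)
  0-1-1 → 0 (borrow)
  0-0-1 → 1 (borrow)
  1-1-1 → 1 (borrow)
  1-0-1 → 0

0b110110100001110101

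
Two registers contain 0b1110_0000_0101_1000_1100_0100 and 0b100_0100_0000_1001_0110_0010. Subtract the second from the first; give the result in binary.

Subtract column by column in base 2:
  0-0 → 0
  0-1 → 1 (borrow)
  1-0-1 → 0
  0-0 → 0
  0-0 → 0
  0-1 → 1 (borrow)
  1-1-1 → 1 (borrow)
  1-0-1 → 0
  0-1 → 1 (borrow)
  0-0-1 → 1 (borrow)
  0-0-1 → 1 (borrow)
  1-1-1 → 1 (borrow)
  1-0-1 → 0
  0-0 → 0
  1-0 → 1
  0-0 → 0
  0-0 → 0
  0-0 → 0
  0-1 → 1 (borrow)
  0-0-1 → 1 (borrow)
  0-0-1 → 1 (borrow)
  1-0-1 → 0
  1-1 → 0
  1-0 → 1

0b100111000100111101100010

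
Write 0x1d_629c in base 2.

0b111010110001010011100

Expand each hex digit to 4 bits: 1=0001 d=1101 6=0110 2=0010 9=1001 c=1100.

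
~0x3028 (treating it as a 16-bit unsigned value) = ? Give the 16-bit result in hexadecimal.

0xCFD7

Each hex digit d becomes F−d:
  3→C, 0→F, 2→D, 8→7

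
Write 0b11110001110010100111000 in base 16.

0x78E538

Group the bits into nibbles: 0111 1000 1110 0101 0011 1000 → 78E538.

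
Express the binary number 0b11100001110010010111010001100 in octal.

0o3416227214

Group the bits in threes: 011 100 001 110 010 010 111 010 001 100 → 3416227214.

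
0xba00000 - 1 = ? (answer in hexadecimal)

0xb9fffff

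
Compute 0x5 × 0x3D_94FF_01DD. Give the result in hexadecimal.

Multiply each base-16 digit by 5, carrying:
  D×5 = 65 → write 1 carry 4
  D×5+4 = 69 → write 5 carry 4
  1×5+4 = 9 → write 9
  0×5 = 0 → write 0
  F×5 = 75 → write B carry 4
  F×5+4 = 79 → write F carry 4
  4×5+4 = 24 → write 8 carry 1
  9×5+1 = 46 → write E carry 2
  D×5+2 = 67 → write 3 carry 4
  3×5+4 = 19 → write 3 carry 1
  remaining carry: 1

0x133E8FB0951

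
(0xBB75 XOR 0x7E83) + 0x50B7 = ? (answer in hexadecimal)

0x116AD

First 0xBB75 XOR 0x7E83 = 0xC5F6.
Add column by column in base 16, right to left:
  6+7 = D
  F+B = A carry 1
  5+0+1 = 6
  C+5 = 1 carry 1
  final carry 1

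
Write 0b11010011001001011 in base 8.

0o323113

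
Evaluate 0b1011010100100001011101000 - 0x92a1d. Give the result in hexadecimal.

0b1011010100100001011101000 = 0x16a42e8 in hexadecimal.
Subtract column by column in base 16:
  8-d → b (borrow)
  e-1-1 → c
  2-a → 8 (borrow)
  4-2-1 → 1
  a-9 → 1
  6-0 → 6
  1-0 → 1

0x16118cb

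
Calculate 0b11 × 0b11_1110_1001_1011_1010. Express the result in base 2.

Multiply each base-2 digit by 3, carrying:
  0×3 = 0 → write 0
  1×3 = 3 → write 1 carry 1
  0×3+1 = 1 → write 1
  1×3 = 3 → write 1 carry 1
  1×3+1 = 4 → write 0 carry 2
  1×3+2 = 5 → write 1 carry 2
  0×3+2 = 2 → write 0 carry 1
  1×3+1 = 4 → write 0 carry 2
  1×3+2 = 5 → write 1 carry 2
  0×3+2 = 2 → write 0 carry 1
  0×3+1 = 1 → write 1
  1×3 = 3 → write 1 carry 1
  0×3+1 = 1 → write 1
  1×3 = 3 → write 1 carry 1
  1×3+1 = 4 → write 0 carry 2
  1×3+2 = 5 → write 1 carry 2
  1×3+2 = 5 → write 1 carry 2
  1×3+2 = 5 → write 1 carry 2
  remaining carry: 10

0b10111011110100101110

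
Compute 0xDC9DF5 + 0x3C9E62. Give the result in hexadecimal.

0x1193C57

Add column by column in base 16, right to left:
  5+2 = 7
  F+6 = 5 carry 1
  D+E+1 = C carry 1
  9+9+1 = 3 carry 1
  C+C+1 = 9 carry 1
  D+3+1 = 1 carry 1
  final carry 1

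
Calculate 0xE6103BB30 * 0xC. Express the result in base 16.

0xAC8C2CC640

Multiply each base-16 digit by 12, carrying:
  0×12 = 0 → write 0
  3×12 = 36 → write 4 carry 2
  B×12+2 = 134 → write 6 carry 8
  B×12+8 = 140 → write C carry 8
  3×12+8 = 44 → write C carry 2
  0×12+2 = 2 → write 2
  1×12 = 12 → write C
  6×12 = 72 → write 8 carry 4
  E×12+4 = 172 → write C carry 10
  remaining carry: A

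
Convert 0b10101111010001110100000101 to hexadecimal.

Group the bits into nibbles: 0010 1011 1101 0001 1101 0000 0101 → 2BD1D05.

0x2BD1D05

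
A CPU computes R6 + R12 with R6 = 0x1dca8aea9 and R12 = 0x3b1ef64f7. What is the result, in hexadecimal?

Add column by column in base 16, right to left:
  9+7 = 0 carry 1
  a+f+1 = a carry 1
  e+4+1 = 3 carry 1
  a+6+1 = 1 carry 1
  8+f+1 = 8 carry 1
  a+e+1 = 9 carry 1
  c+1+1 = e
  d+b = 8 carry 1
  1+3+1 = 5

0x58e9813a0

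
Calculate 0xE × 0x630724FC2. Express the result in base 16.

Multiply each base-16 digit by 14, carrying:
  2×14 = 28 → write C carry 1
  C×14+1 = 169 → write 9 carry 10
  F×14+10 = 220 → write C carry 13
  4×14+13 = 69 → write 5 carry 4
  2×14+4 = 32 → write 0 carry 2
  7×14+2 = 100 → write 4 carry 6
  0×14+6 = 6 → write 6
  3×14 = 42 → write A carry 2
  6×14+2 = 86 → write 6 carry 5
  remaining carry: 5

0x56A6405C9C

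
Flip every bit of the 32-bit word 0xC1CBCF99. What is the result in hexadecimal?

0x3E343066

Each hex digit d becomes F−d:
  C→3, 1→E, C→3, B→4, C→3, F→0, 9→6, 9→6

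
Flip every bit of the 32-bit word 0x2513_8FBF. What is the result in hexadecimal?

0xDAEC7040

Each hex digit d becomes F−d:
  2→D, 5→A, 1→E, 3→C, 8→7, F→0, B→4, F→0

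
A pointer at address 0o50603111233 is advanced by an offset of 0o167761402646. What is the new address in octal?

Add column by column in base 8, right to left:
  3+6 = 1 carry 1
  3+4+1 = 0 carry 1
  2+6+1 = 1 carry 1
  1+2+1 = 4
  1+0 = 1
  1+4 = 5
  3+1 = 4
  0+6 = 6
  6+7 = 5 carry 1
  0+7+1 = 0 carry 1
  5+6+1 = 4 carry 1
  0+1+1 = 2

0o240564514101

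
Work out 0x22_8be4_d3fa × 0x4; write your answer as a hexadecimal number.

Multiply each base-16 digit by 4, carrying:
  a×4 = 40 → write 8 carry 2
  f×4+2 = 62 → write e carry 3
  3×4+3 = 15 → write f
  d×4 = 52 → write 4 carry 3
  4×4+3 = 19 → write 3 carry 1
  e×4+1 = 57 → write 9 carry 3
  b×4+3 = 47 → write f carry 2
  8×4+2 = 34 → write 2 carry 2
  2×4+2 = 10 → write a
  2×4 = 8 → write 8

0x8a2f934fe8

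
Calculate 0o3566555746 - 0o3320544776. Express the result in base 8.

Subtract column by column in base 8:
  6-6 → 0
  4-7 → 5 (borrow)
  7-7-1 → 7 (borrow)
  5-4-1 → 0
  5-4 → 1
  5-5 → 0
  6-0 → 6
  6-2 → 4
  5-3 → 2
  3-3 → 0

0o246010750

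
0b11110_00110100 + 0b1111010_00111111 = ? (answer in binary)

0b1001100001110011

Add column by column in base 2, right to left:
  0+1 = 1
  0+1 = 1
  1+1 = 0 carry 1
  0+1+1 = 0 carry 1
  1+1+1 = 1 carry 1
  1+1+1 = 1 carry 1
  0+0+1 = 1
  0+0 = 0
  0+0 = 0
  1+1 = 0 carry 1
  1+0+1 = 0 carry 1
  1+1+1 = 1 carry 1
  1+1+1 = 1 carry 1
  0+1+1 = 0 carry 1
  0+1+1 = 0 carry 1
  final carry 1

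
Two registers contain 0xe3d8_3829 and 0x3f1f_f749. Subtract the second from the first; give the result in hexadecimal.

0xa4b840e0

Subtract column by column in base 16:
  9-9 → 0
  2-4 → e (borrow)
  8-7-1 → 0
  3-f → 4 (borrow)
  8-f-1 → 8 (borrow)
  d-1-1 → b
  3-f → 4 (borrow)
  e-3-1 → a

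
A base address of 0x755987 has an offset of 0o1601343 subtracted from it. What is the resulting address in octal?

0o33453244

0x755987 = 0o35254607 in octal.
Subtract column by column in base 8:
  7-3 → 4
  0-4 → 4 (borrow)
  6-3-1 → 2
  4-1 → 3
  5-0 → 5
  2-6 → 4 (borrow)
  5-1-1 → 3
  3-0 → 3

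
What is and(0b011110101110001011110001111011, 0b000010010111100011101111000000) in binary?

0b000010000110000011100001000000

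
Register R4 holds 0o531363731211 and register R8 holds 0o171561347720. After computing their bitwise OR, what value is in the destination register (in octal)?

0o571763777731

OR each oct digit independently (no carries):
  5|1=5, 3|7=7, 1|1=1, 3|5=7, 6|6=6, 3|1=3, 7|3=7, 3|4=7, 1|7=7, 2|7=7, 1|2=3, 1|0=1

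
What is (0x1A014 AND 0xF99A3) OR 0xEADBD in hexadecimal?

0xFADBD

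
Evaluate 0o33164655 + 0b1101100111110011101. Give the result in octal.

0o34734512

0b1101100111110011101 = 0o1547635 in octal.
Add column by column in base 8, right to left:
  5+5 = 2 carry 1
  5+3+1 = 1 carry 1
  6+6+1 = 5 carry 1
  4+7+1 = 4 carry 1
  6+4+1 = 3 carry 1
  1+5+1 = 7
  3+1 = 4
  3+0 = 3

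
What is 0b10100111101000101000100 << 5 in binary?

0b1010011110100010100010000000

Left shift by 5: append 5 zero bits.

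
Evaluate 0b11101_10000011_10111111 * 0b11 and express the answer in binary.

0b10110001000101100111101

Multiply each base-2 digit by 3, carrying:
  1×3 = 3 → write 1 carry 1
  1×3+1 = 4 → write 0 carry 2
  1×3+2 = 5 → write 1 carry 2
  1×3+2 = 5 → write 1 carry 2
  1×3+2 = 5 → write 1 carry 2
  1×3+2 = 5 → write 1 carry 2
  0×3+2 = 2 → write 0 carry 1
  1×3+1 = 4 → write 0 carry 2
  1×3+2 = 5 → write 1 carry 2
  1×3+2 = 5 → write 1 carry 2
  0×3+2 = 2 → write 0 carry 1
  0×3+1 = 1 → write 1
  0×3 = 0 → write 0
  0×3 = 0 → write 0
  0×3 = 0 → write 0
  1×3 = 3 → write 1 carry 1
  1×3+1 = 4 → write 0 carry 2
  0×3+2 = 2 → write 0 carry 1
  1×3+1 = 4 → write 0 carry 2
  1×3+2 = 5 → write 1 carry 2
  1×3+2 = 5 → write 1 carry 2
  remaining carry: 10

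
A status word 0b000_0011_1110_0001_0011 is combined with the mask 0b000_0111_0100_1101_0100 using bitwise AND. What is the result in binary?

0b0000011010000010000

AND bit by bit (1 only where both bits are 1):
  0000011111000010011
& 0000111010011010100
= 0000011010000010000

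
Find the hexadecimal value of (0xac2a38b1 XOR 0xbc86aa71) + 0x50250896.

First 0xac2a38b1 XOR 0xbc86aa71 = 0x10ac92c0.
Add column by column in base 16, right to left:
  0+6 = 6
  c+9 = 5 carry 1
  2+8+1 = b
  9+0 = 9
  c+5 = 1 carry 1
  a+2+1 = d
  0+0 = 0
  1+5 = 6

0x60d19b56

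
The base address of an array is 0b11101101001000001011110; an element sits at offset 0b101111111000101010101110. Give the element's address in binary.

Add column by column in base 2, right to left:
  0+0 = 0
  1+1 = 0 carry 1
  1+1+1 = 1 carry 1
  1+1+1 = 1 carry 1
  1+0+1 = 0 carry 1
  0+1+1 = 0 carry 1
  1+0+1 = 0 carry 1
  0+1+1 = 0 carry 1
  0+0+1 = 1
  0+1 = 1
  0+0 = 0
  0+1 = 1
  1+0 = 1
  0+0 = 0
  0+0 = 0
  1+1 = 0 carry 1
  0+1+1 = 0 carry 1
  1+1+1 = 1 carry 1
  1+1+1 = 1 carry 1
  0+1+1 = 0 carry 1
  1+1+1 = 1 carry 1
  1+1+1 = 1 carry 1
  1+0+1 = 0 carry 1
  0+1+1 = 0 carry 1
  final carry 1

0b1001101100001101100001100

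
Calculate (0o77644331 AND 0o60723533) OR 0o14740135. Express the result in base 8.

0o77644331 AND 0o60723533 = 0o60600131.
Then OR with 0o14740135.

0o74740135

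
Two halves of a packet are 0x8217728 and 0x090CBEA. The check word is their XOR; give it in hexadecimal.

XOR each hex digit independently (no carries):
  8^0=8, 2^9=B, 1^0=1, 7^C=B, 7^B=C, 2^E=C, 8^A=2

0x8B1BCC2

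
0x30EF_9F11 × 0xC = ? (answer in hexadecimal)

Multiply each base-16 digit by 12, carrying:
  1×12 = 12 → write C
  1×12 = 12 → write C
  F×12 = 180 → write 4 carry 11
  9×12+11 = 119 → write 7 carry 7
  F×12+7 = 187 → write B carry 11
  E×12+11 = 179 → write 3 carry 11
  0×12+11 = 11 → write B
  3×12 = 36 → write 4 carry 2
  remaining carry: 2

0x24B3B74CC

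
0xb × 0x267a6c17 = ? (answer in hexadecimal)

0x1a742a4fd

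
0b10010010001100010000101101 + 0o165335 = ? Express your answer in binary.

0b10010010011010111100001010

0o165335 = 0b1110101011011101 in binary.
Add column by column in base 2, right to left:
  1+1 = 0 carry 1
  0+0+1 = 1
  1+1 = 0 carry 1
  1+1+1 = 1 carry 1
  0+1+1 = 0 carry 1
  1+0+1 = 0 carry 1
  0+1+1 = 0 carry 1
  0+1+1 = 0 carry 1
  0+0+1 = 1
  0+1 = 1
  1+0 = 1
  0+1 = 1
  0+0 = 0
  0+1 = 1
  1+1 = 0 carry 1
  1+1+1 = 1 carry 1
  0+0+1 = 1
  0+0 = 0
  0+0 = 0
  1+0 = 1
  0+0 = 0
  0+0 = 0
  1+0 = 1
  0+0 = 0
  0+0 = 0
  1+0 = 1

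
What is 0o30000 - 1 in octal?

The trailing 4 digits are 0, so subtracting 1 borrows through: they become 7 and the next digit up decrements.

0o27777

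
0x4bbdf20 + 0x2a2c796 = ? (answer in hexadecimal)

0x75ea6b6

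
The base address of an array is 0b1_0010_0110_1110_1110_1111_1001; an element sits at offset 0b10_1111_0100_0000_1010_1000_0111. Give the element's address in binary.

0b100000110101111100110000000

Add column by column in base 2, right to left:
  1+1 = 0 carry 1
  0+1+1 = 0 carry 1
  0+1+1 = 0 carry 1
  1+0+1 = 0 carry 1
  1+0+1 = 0 carry 1
  1+0+1 = 0 carry 1
  1+0+1 = 0 carry 1
  1+1+1 = 1 carry 1
  0+0+1 = 1
  1+1 = 0 carry 1
  1+0+1 = 0 carry 1
  1+1+1 = 1 carry 1
  0+0+1 = 1
  1+0 = 1
  1+0 = 1
  1+0 = 1
  0+0 = 0
  1+0 = 1
  1+1 = 0 carry 1
  0+0+1 = 1
  0+1 = 1
  1+1 = 0 carry 1
  0+1+1 = 0 carry 1
  0+1+1 = 0 carry 1
  1+0+1 = 0 carry 1
  0+1+1 = 0 carry 1
  final carry 1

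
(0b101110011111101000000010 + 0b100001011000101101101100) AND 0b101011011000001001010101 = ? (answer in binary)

Add column by column in base 2, right to left:
  0+0 = 0
  1+0 = 1
  0+1 = 1
  0+1 = 1
  0+0 = 0
  0+1 = 1
  0+1 = 1
  0+0 = 0
  0+1 = 1
  1+1 = 0 carry 1
  0+0+1 = 1
  1+1 = 0 carry 1
  1+0+1 = 0 carry 1
  1+0+1 = 0 carry 1
  1+0+1 = 0 carry 1
  1+1+1 = 1 carry 1
  1+1+1 = 1 carry 1
  0+0+1 = 1
  0+1 = 1
  1+0 = 1
  1+0 = 1
  1+0 = 1
  0+0 = 0
  1+1 = 0 carry 1
  final carry 1
Sum = 0b1001111111000010101101110; now AND with 0b101011011000001001010101:
  1001111111000010101101110
& 0101011011000001001010101
= 0001011011000000001000100

0b1011011000000001000100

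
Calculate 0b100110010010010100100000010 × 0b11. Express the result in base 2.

0b1110010110110111101100000110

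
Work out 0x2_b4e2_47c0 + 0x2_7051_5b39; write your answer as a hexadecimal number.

Add column by column in base 16, right to left:
  0+9 = 9
  c+3 = f
  7+b = 2 carry 1
  4+5+1 = a
  2+1 = 3
  e+5 = 3 carry 1
  4+0+1 = 5
  b+7 = 2 carry 1
  2+2+1 = 5

0x52533a2f9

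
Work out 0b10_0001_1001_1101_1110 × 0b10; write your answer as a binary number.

Multiply each base-2 digit by 2, carrying:
  0×2 = 0 → write 0
  1×2 = 2 → write 0 carry 1
  1×2+1 = 3 → write 1 carry 1
  1×2+1 = 3 → write 1 carry 1
  1×2+1 = 3 → write 1 carry 1
  0×2+1 = 1 → write 1
  1×2 = 2 → write 0 carry 1
  1×2+1 = 3 → write 1 carry 1
  1×2+1 = 3 → write 1 carry 1
  0×2+1 = 1 → write 1
  0×2 = 0 → write 0
  1×2 = 2 → write 0 carry 1
  1×2+1 = 3 → write 1 carry 1
  0×2+1 = 1 → write 1
  0×2 = 0 → write 0
  0×2 = 0 → write 0
  0×2 = 0 → write 0
  1×2 = 2 → write 0 carry 1
  remaining carry: 1

0b1000011001110111100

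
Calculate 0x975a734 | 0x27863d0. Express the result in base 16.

OR each hex digit independently (no carries):
  9|2=b, 7|7=7, 5|8=d, a|6=e, 7|3=7, 3|d=f, 4|0=4

0xb7de7f4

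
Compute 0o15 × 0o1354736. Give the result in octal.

Multiply each base-8 digit by 13, carrying:
  6×13 = 78 → write 6 carry 9
  3×13+9 = 48 → write 0 carry 6
  7×13+6 = 97 → write 1 carry 12
  4×13+12 = 64 → write 0 carry 8
  5×13+8 = 73 → write 1 carry 9
  3×13+9 = 48 → write 0 carry 6
  1×13+6 = 19 → write 3 carry 2
  remaining carry: 2

0o23010106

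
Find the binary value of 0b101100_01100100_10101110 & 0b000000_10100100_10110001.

AND bit by bit (1 only where both bits are 1):
  1011000110010010101110
& 0000001010010010110001
= 0000000010010010100000

0b0000000010010010100000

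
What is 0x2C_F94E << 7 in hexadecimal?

7 bits is not a whole number of base-16 digits; in binary: 1011001111100101001110 << 7 = 10110011111001010011100000000.

0x167CA700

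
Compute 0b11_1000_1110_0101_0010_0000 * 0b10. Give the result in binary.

0b11100011100101001000000

Multiply each base-2 digit by 2, carrying:
  0×2 = 0 → write 0
  0×2 = 0 → write 0
  0×2 = 0 → write 0
  0×2 = 0 → write 0
  0×2 = 0 → write 0
  1×2 = 2 → write 0 carry 1
  0×2+1 = 1 → write 1
  0×2 = 0 → write 0
  1×2 = 2 → write 0 carry 1
  0×2+1 = 1 → write 1
  1×2 = 2 → write 0 carry 1
  0×2+1 = 1 → write 1
  0×2 = 0 → write 0
  1×2 = 2 → write 0 carry 1
  1×2+1 = 3 → write 1 carry 1
  1×2+1 = 3 → write 1 carry 1
  0×2+1 = 1 → write 1
  0×2 = 0 → write 0
  0×2 = 0 → write 0
  1×2 = 2 → write 0 carry 1
  1×2+1 = 3 → write 1 carry 1
  1×2+1 = 3 → write 1 carry 1
  remaining carry: 1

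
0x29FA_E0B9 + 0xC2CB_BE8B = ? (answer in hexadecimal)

Add column by column in base 16, right to left:
  9+B = 4 carry 1
  B+8+1 = 4 carry 1
  0+E+1 = F
  E+B = 9 carry 1
  A+B+1 = 6 carry 1
  F+C+1 = C carry 1
  9+2+1 = C
  2+C = E

0xECC69F44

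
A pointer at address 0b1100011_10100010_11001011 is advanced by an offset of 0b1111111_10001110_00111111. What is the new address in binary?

Add column by column in base 2, right to left:
  1+1 = 0 carry 1
  1+1+1 = 1 carry 1
  0+1+1 = 0 carry 1
  1+1+1 = 1 carry 1
  0+1+1 = 0 carry 1
  0+1+1 = 0 carry 1
  1+0+1 = 0 carry 1
  1+0+1 = 0 carry 1
  0+0+1 = 1
  1+1 = 0 carry 1
  0+1+1 = 0 carry 1
  0+1+1 = 0 carry 1
  0+0+1 = 1
  1+0 = 1
  0+0 = 0
  1+1 = 0 carry 1
  1+1+1 = 1 carry 1
  1+1+1 = 1 carry 1
  0+1+1 = 0 carry 1
  0+1+1 = 0 carry 1
  0+1+1 = 0 carry 1
  1+1+1 = 1 carry 1
  1+1+1 = 1 carry 1
  final carry 1

0b111000110011000100001010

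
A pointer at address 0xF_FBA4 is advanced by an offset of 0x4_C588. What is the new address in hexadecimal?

0x14C12C

Add column by column in base 16, right to left:
  4+8 = C
  A+8 = 2 carry 1
  B+5+1 = 1 carry 1
  F+C+1 = C carry 1
  F+4+1 = 4 carry 1
  final carry 1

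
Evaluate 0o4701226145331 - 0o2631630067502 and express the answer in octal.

Subtract column by column in base 8:
  1-2 → 7 (borrow)
  3-0-1 → 2
  3-5 → 6 (borrow)
  5-7-1 → 5 (borrow)
  4-6-1 → 5 (borrow)
  1-0-1 → 0
  6-0 → 6
  2-3 → 7 (borrow)
  2-6-1 → 3 (borrow)
  1-1-1 → 7 (borrow)
  0-3-1 → 4 (borrow)
  7-6-1 → 0
  4-2 → 2

0o2047376055627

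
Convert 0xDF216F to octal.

0o67620557

Expand each hex digit to 4 bits: D=1101 F=1111 2=0010 1=0001 6=0110 F=1111.
Group the bits in threes: 110 111 110 010 000 101 101 111 → 67620557.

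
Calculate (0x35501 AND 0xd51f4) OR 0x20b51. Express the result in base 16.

0x35b51

0x35501 AND 0xd51f4 = 0x15100.
Then OR with 0x20b51.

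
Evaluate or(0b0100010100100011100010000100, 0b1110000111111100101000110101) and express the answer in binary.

OR bit by bit (1 where either bit is 1):
  0100010100100011100010000100
| 1110000111111100101000110101
= 1110010111111111101010110101

0b1110010111111111101010110101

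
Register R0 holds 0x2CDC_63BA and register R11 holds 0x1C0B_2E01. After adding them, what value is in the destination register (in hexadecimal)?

0x48E791BB

Add column by column in base 16, right to left:
  A+1 = B
  B+0 = B
  3+E = 1 carry 1
  6+2+1 = 9
  C+B = 7 carry 1
  D+0+1 = E
  C+C = 8 carry 1
  2+1+1 = 4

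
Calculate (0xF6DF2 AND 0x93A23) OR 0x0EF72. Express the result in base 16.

0x9EF72

0xF6DF2 AND 0x93A23 = 0x92822.
Then OR with 0x0EF72.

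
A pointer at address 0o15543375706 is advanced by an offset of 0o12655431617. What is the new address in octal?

0o30421027525

Add column by column in base 8, right to left:
  6+7 = 5 carry 1
  0+1+1 = 2
  7+6 = 5 carry 1
  5+1+1 = 7
  7+3 = 2 carry 1
  3+4+1 = 0 carry 1
  3+5+1 = 1 carry 1
  4+5+1 = 2 carry 1
  5+6+1 = 4 carry 1
  5+2+1 = 0 carry 1
  1+1+1 = 3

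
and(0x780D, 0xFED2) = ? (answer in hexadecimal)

AND each hex digit independently (no carries):
  7&F=7, 8&E=8, 0&D=0, D&2=0

0x7800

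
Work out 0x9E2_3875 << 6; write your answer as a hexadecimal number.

0x2788E1D40

6 bits is not a whole number of base-16 digits; in binary: 1001111000100011100001110101 << 6 = 1001111000100011100001110101000000.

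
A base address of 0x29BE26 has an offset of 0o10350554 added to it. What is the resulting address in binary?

0b10010111000111110010010

0x29BE26 = 0b1010011011111000100110 in binary.
0o10350554 = 0b1000011101000101101100 in binary.
Add column by column in base 2, right to left:
  0+0 = 0
  1+0 = 1
  1+1 = 0 carry 1
  0+1+1 = 0 carry 1
  0+0+1 = 1
  1+1 = 0 carry 1
  0+1+1 = 0 carry 1
  0+0+1 = 1
  0+1 = 1
  1+0 = 1
  1+0 = 1
  1+0 = 1
  1+1 = 0 carry 1
  1+0+1 = 0 carry 1
  0+1+1 = 0 carry 1
  1+1+1 = 1 carry 1
  1+1+1 = 1 carry 1
  0+0+1 = 1
  0+0 = 0
  1+0 = 1
  0+0 = 0
  1+1 = 0 carry 1
  final carry 1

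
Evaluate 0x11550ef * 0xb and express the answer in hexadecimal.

Multiply each base-16 digit by 11, carrying:
  f×11 = 165 → write 5 carry 10
  e×11+10 = 164 → write 4 carry 10
  0×11+10 = 10 → write a
  5×11 = 55 → write 7 carry 3
  5×11+3 = 58 → write a carry 3
  1×11+3 = 14 → write e
  1×11 = 11 → write b

0xbea7a45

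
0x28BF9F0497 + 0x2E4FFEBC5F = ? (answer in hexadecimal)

Add column by column in base 16, right to left:
  7+F = 6 carry 1
  9+5+1 = F
  4+C = 0 carry 1
  0+B+1 = C
  F+E = D carry 1
  9+F+1 = 9 carry 1
  F+F+1 = F carry 1
  B+4+1 = 0 carry 1
  8+E+1 = 7 carry 1
  2+2+1 = 5

0x570F9DC0F6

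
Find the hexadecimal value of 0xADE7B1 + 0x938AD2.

0x1417283

Add column by column in base 16, right to left:
  1+2 = 3
  B+D = 8 carry 1
  7+A+1 = 2 carry 1
  E+8+1 = 7 carry 1
  D+3+1 = 1 carry 1
  A+9+1 = 4 carry 1
  final carry 1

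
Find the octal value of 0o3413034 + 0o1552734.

0o5165770

Add column by column in base 8, right to left:
  4+4 = 0 carry 1
  3+3+1 = 7
  0+7 = 7
  3+2 = 5
  1+5 = 6
  4+5 = 1 carry 1
  3+1+1 = 5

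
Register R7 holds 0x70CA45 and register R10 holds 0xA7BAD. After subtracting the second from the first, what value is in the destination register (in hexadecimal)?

Subtract column by column in base 16:
  5-D → 8 (borrow)
  4-A-1 → 9 (borrow)
  A-B-1 → E (borrow)
  C-7-1 → 4
  0-A → 6 (borrow)
  7-0-1 → 6

0x664E98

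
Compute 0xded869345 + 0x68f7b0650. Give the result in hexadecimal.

0x147d019995

Add column by column in base 16, right to left:
  5+0 = 5
  4+5 = 9
  3+6 = 9
  9+0 = 9
  6+b = 1 carry 1
  8+7+1 = 0 carry 1
  d+f+1 = d carry 1
  e+8+1 = 7 carry 1
  d+6+1 = 4 carry 1
  final carry 1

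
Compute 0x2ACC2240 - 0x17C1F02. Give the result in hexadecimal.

Subtract column by column in base 16:
  0-2 → E (borrow)
  4-0-1 → 3
  2-F → 3 (borrow)
  2-1-1 → 0
  C-C → 0
  C-7 → 5
  A-1 → 9
  2-0 → 2

0x2950033E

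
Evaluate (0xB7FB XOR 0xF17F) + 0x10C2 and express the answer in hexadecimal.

0x5746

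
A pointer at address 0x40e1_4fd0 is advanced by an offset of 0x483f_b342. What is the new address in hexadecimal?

0x89210312

Add column by column in base 16, right to left:
  0+2 = 2
  d+4 = 1 carry 1
  f+3+1 = 3 carry 1
  4+b+1 = 0 carry 1
  1+f+1 = 1 carry 1
  e+3+1 = 2 carry 1
  0+8+1 = 9
  4+4 = 8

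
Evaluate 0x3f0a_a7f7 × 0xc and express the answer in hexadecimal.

Multiply each base-16 digit by 12, carrying:
  7×12 = 84 → write 4 carry 5
  f×12+5 = 185 → write 9 carry 11
  7×12+11 = 95 → write f carry 5
  a×12+5 = 125 → write d carry 7
  a×12+7 = 127 → write f carry 7
  0×12+7 = 7 → write 7
  f×12 = 180 → write 4 carry 11
  3×12+11 = 47 → write f carry 2
  remaining carry: 2

0x2f47fdf94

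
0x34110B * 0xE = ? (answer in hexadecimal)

0x2D8EE9A

Multiply each base-16 digit by 14, carrying:
  B×14 = 154 → write A carry 9
  0×14+9 = 9 → write 9
  1×14 = 14 → write E
  1×14 = 14 → write E
  4×14 = 56 → write 8 carry 3
  3×14+3 = 45 → write D carry 2
  remaining carry: 2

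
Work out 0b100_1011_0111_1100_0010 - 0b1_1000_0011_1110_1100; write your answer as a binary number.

0b110011001111010110

Subtract column by column in base 2:
  0-0 → 0
  1-0 → 1
  0-1 → 1 (borrow)
  0-1-1 → 0 (borrow)
  0-0-1 → 1 (borrow)
  0-1-1 → 0 (borrow)
  1-1-1 → 1 (borrow)
  1-1-1 → 1 (borrow)
  1-1-1 → 1 (borrow)
  1-1-1 → 1 (borrow)
  1-0-1 → 0
  0-0 → 0
  1-0 → 1
  1-0 → 1
  0-0 → 0
  1-1 → 0
  0-1 → 1 (borrow)
  0-0-1 → 1 (borrow)
  1-0-1 → 0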